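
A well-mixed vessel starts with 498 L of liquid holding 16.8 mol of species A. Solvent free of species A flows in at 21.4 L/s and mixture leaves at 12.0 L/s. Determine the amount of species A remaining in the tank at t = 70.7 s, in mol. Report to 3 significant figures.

5.69 mol

Let m(t) be the amount of species A. Volume: V(t) = V₀ + (Q_in − Q_out) t = 498 + 9.4000 t; V(70.7) = 1162.6 L.
No species A enters, so dm/dt = −Q_out · (m/V).
Separate: dm/m = −Q_out dt/V(t) ⇒ ln(m/m₀) = −(Q_out/(Q_in−Q_out)) ln(V/V₀).
m = m₀ (V₀/V)^(Q_out/(Q_in−Q_out)) = 16.8 × (498/1162.6)^(1.2766) = 5.6921 mol.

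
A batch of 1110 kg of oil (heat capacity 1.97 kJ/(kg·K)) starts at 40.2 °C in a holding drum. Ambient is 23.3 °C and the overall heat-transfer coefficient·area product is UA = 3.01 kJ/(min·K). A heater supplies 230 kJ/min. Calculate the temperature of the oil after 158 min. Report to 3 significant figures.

Energy balance: M c_p dT/dt = −UA(T − T_amb) + Q̇.
dT/dt = (T_ss − T)/τ with T_ss = T_amb + Q̇/UA = 23.3 + 230/3.01 = 99.712 °C, τ = M c_p/UA = 1110·1.97/3.01 = 726.48 min.
This is linear first-order; T(t) = T_ss + (T₀ − T_ss) e^(−t/τ).
T(158) = 99.712 + (-59.512)·0.80454 = 51.832 °C.

51.8 °C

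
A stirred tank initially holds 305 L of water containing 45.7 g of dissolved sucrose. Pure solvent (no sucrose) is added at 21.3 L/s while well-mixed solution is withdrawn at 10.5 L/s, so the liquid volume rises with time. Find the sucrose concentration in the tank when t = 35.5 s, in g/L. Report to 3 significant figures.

Let m(t) be the amount of sucrose. Volume: V(t) = V₀ + (Q_in − Q_out) t = 305 + 10.800 t; V(35.5) = 688.40 L.
Solute balance: dm/dt = 0 − Q_out C = −Q_out m/V(t).
dm/m = −Q_out dt/(V₀ + 10.800 t); integrating gives ln(m/m₀) = −(Q_out/(Q_in−Q_out)) ln(V/V₀).
m = m₀ (V₀/V)^(Q_out/(Q_in−Q_out)) = 45.7 × (305/688.40)^(0.97222) = 20.711 g.
C = m/V = 20.711/688.40 = 0.030085 g/L.

0.0301 g/L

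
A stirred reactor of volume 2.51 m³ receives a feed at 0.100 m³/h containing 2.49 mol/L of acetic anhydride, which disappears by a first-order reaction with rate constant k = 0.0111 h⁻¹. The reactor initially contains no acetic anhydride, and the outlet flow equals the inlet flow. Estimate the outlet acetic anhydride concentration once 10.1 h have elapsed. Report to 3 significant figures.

Accumulation = in − out − consumed: V dC/dt = Q C_in − Q C − k V C.
This is linear with rate a = Q/V + k = 0.050941 h⁻¹.
C_ss = Q C_in/(Q + kV) = 1.9474 mol/L; C(t) = C_ss + (C₀ − C_ss) e^(−a t).
C(10.1) = 1.9474 + (-1.9474)·e^(−0.050941·10.1) = 1.9474 + (-1.9474)·0.59780 = 0.78326 mol/L.

0.783 mol/L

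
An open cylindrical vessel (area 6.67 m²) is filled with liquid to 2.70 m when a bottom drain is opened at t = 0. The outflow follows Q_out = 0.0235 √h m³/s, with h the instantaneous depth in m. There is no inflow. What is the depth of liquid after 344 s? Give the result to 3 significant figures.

1.08 m

Accumulation of liquid (constant cross-section A): A dh/dt = −0.0235 √h.
∫ h^(−1/2) dh = −(0.0235/A) ∫ dt, giving 2√h = 2√h₀ − (0.0235/A) t.
√h = √2.70 − 0.0235·344/(2·6.67) = 1.6432 − 0.60600 = 1.0372.
h = 1.0372² = 1.0757 m.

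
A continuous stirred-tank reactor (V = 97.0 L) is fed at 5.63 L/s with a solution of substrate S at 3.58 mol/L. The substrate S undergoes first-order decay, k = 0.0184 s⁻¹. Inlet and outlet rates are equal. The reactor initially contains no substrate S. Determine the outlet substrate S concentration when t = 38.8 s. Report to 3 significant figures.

2.58 mol/L

Accumulation = in − out − consumed: V dC/dt = Q C_in − Q C − k V C.
This is linear with rate a = Q/V + k = 0.076441 s⁻¹.
C_ss = Q C_in/(Q + kV) = 2.7183 mol/L; C(t) = C_ss + (C₀ − C_ss) e^(−a t).
C(38.8) = 2.7183 + (-2.7183)·e^(−0.076441·38.8) = 2.7183 + (-2.7183)·0.051513 = 2.5782 mol/L.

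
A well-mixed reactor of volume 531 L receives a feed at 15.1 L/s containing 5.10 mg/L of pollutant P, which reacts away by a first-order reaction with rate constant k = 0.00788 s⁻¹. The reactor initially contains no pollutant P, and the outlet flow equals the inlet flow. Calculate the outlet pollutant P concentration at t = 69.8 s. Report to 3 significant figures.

V dC/dt = Q(C_in − C) − k V C.
This is linear with rate a = Q/V + k = 0.036317 s⁻¹.
C_ss = Q C_in/(Q + kV) = 3.9934 mg/L; C(t) = C_ss + (C₀ − C_ss) e^(−a t).
C(69.8) = 3.9934 + (-3.9934)·e^(−0.036317·69.8) = 3.9934 + (-3.9934)·0.079268 = 3.6769 mg/L.

3.68 mg/L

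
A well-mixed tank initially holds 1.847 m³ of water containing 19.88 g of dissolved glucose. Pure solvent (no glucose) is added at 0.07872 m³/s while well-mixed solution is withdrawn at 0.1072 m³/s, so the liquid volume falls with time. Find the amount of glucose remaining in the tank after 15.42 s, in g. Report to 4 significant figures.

Let m(t) be the amount of glucose. Volume: V(t) = V₀ + (Q_in − Q_out) t = 1.847 − 0.0284800 t; V(15.42) = 1.40784 m³.
No glucose enters, so dm/dt = −Q_out · (m/V).
Separate: dm/m = −Q_out dt/V(t) ⇒ ln(m/m₀) = −(Q_out/(Q_in−Q_out)) ln(V/V₀).
m = m₀ (V₀/V)^(Q_out/(Q_in−Q_out)) = 19.88 × (1.847/1.40784)^(-3.76404) = 7.15455 g.

7.155 g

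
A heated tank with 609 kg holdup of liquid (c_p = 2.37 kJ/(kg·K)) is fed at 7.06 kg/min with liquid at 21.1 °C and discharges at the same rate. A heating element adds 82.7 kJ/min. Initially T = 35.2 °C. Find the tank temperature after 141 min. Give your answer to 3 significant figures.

27.8 °C

First-law balance (no shaft work): M c_p dT/dt = ṁ c_p (T_in − T) + 82.7.
Rearrange: dT/dt = (T_ss − T)/τ with τ = M/ṁ = 86.261 min and T_ss = T_in + Q̇/(ṁ c_p) = 26.043 °C.
This is linear first-order; T(t) = T_ss + (T₀ − T_ss) e^(−t/τ).
T(141) = 26.043 + (9.1574)·e^(−141/86.261) = 26.043 + (9.1574)·0.19503 = 27.829 °C.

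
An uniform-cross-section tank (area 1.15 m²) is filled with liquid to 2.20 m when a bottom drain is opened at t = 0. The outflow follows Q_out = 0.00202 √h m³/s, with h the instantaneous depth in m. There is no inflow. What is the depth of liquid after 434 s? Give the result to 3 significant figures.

1.21 m

A dh/dt = −Q_out = −0.00202 √h.
This is separable: 2 d(√h)/dt = −0.00202/A, so √h = √h₀ − (0.00202/(2A)) t.
√h = √2.20 − 0.00202·434/(2·1.15) = 1.4832 − 0.38117 = 1.1021.
h = 1.1021² = 1.2146 m.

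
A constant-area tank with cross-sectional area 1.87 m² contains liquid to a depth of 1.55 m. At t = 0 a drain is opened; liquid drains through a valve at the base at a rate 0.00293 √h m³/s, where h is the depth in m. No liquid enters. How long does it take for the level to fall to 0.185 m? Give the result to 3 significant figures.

With no inflow, A dh/dt = −0.00293 √h.
This is separable: 2 d(√h)/dt = −0.00293/A, so √h = √h₀ − (0.00293/(2A)) t.
t = 2A(√h₀ − √h)/0.00293 = 2·1.87·(√1.55 − √0.185)/0.00293
  = 3.7400 × (1.2450 − 0.43012) / 0.00293 = 1040.1 s.

1040 s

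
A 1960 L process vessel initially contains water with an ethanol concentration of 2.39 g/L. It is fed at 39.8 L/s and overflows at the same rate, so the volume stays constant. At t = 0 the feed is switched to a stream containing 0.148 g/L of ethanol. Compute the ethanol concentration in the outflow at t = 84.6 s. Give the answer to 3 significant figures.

Accumulation = in − out for the solute gives V dC/dt = Q(C_in − C).
Time constant τ = V/Q = 1960/39.8 = 49.246 s.
This is linear first-order; C(t) = C_in + (C₀ − C_in) e^(−t/τ).
C(84.6) = 0.148 + (2.39 − 0.148)·e^(−84.6/49.246) = 0.148 + (2.2420)·0.17944 = 0.55031 g/L.

0.550 g/L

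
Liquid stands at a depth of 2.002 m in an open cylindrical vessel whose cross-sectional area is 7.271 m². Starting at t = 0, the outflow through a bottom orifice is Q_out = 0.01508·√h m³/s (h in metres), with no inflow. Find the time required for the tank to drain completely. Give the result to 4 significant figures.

1364 s

A dh/dt = −Q_out = −0.01508 √h.
∫ h^(−1/2) dh = −(0.01508/A) ∫ dt, giving 2√h = 2√h₀ − (0.01508/A) t.
Tank is empty when √h = 0: t_empty = 2A√h₀/0.01508.
t_empty = 2·7.271·√2.002/0.01508 = 14.5420·1.41492/0.01508 = 1364.44 s.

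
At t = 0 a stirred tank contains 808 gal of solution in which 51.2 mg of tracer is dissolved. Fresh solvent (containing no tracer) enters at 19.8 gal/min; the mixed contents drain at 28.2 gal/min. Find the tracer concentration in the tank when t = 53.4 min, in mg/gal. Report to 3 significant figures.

0.00939 mg/gal

Let m(t) be the amount of tracer. Volume: V(t) = V₀ + (Q_in − Q_out) t = 808 − 8.4000 t; V(53.4) = 359.44 gal.
No tracer enters, so dm/dt = −Q_out · (m/V).
dm/m = −Q_out dt/(V₀ − 8.4000 t); integrating gives ln(m/m₀) = −(Q_out/(Q_in−Q_out)) ln(V/V₀).
m = m₀ (V₀/V)^(Q_out/(Q_in−Q_out)) = 51.2 × (808/359.44)^(-3.3571) = 3.3750 mg.
C = m/V = 3.3750/359.44 = 0.0093897 mg/gal.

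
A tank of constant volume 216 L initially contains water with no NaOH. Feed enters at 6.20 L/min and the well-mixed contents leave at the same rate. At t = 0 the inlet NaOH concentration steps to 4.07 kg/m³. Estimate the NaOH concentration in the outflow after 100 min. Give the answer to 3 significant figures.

Unsteady species balance (constant V, well mixed): V dC/dt = Q(C_in − C).
Time constant τ = V/Q = 216/6.20 = 34.839 min.
Integrating: C(t) = C_in + (C₀ − C_in) e^(−t/τ).
C(100) = 4.07 + (0 − 4.07)·e^(−100/34.839) = 4.07 + (-4.0700)·0.056678 = 3.8393 kg/m³.

3.84 kg/m³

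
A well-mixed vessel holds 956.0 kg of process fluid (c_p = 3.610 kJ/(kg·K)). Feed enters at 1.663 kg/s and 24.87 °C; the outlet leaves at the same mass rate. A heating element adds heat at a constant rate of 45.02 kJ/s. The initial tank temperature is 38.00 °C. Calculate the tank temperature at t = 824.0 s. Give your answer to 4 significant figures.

33.71 °C

M c_p dT/dt = ṁ c_p (T_in − T) + Q̇.
Rearrange: dT/dt = (T_ss − T)/τ with τ = M/ṁ = 574.865 s and T_ss = T_in + Q̇/(ṁ c_p) = 32.3690 °C.
Solution: T(t) = T_ss + (T₀ − T_ss) e^(−t/τ).
T(824.0) = 32.3690 + (5.63095)·e^(−824.0/574.865) = 32.3690 + (5.63095)·0.238501 = 33.7120 °C.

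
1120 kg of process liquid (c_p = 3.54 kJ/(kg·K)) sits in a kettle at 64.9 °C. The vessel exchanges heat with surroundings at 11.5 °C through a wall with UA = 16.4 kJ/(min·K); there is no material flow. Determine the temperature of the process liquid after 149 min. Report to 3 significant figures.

M c_p dT/dt = −UA(T − T_amb).
dT/dt = (T_ss − T)/τ with T_ss = T_amb = 11.500 °C, τ = M c_p/UA = 1120·3.54/16.4 = 241.76 min.
Solution: T(t) = T_ss + (T₀ − T_ss) e^(−t/τ).
T(149) = 11.500 + (53.400)·0.53993 = 40.332 °C.

40.3 °C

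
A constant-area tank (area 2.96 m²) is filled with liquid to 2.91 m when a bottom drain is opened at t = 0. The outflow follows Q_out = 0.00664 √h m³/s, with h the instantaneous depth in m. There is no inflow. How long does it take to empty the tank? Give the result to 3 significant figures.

A dh/dt = −Q_out = −0.00664 √h.
Separate and integrate: 2(√h − √h₀) = −(0.00664/A) t.
Tank is empty when √h = 0: t_empty = 2A√h₀/0.00664.
t_empty = 2·2.96·√2.91/0.00664 = 5.9200·1.7059/0.00664 = 1520.9 s.

1520 s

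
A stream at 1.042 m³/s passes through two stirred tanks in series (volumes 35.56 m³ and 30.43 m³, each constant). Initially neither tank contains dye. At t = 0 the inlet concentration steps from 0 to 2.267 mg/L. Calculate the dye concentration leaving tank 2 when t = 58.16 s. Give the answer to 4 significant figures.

1.244 mg/L

Species balance on tank i: dCᵢ/dt = (Cᵢ₋₁ − Cᵢ)/τᵢ with τᵢ = Vᵢ/Q.
τ₁ = 35.56/1.042 = 34.1267 s; τ₂ = 30.43/1.042 = 29.2035 s.
Tank 1: C₁ = C_in(1 − e^(−t/τ₁)). Tank 2 (τ₁ ≠ τ₂): C₂ = C_in[1 − (τ₁ e^(−t/τ₁) − τ₂ e^(−t/τ₂))/(τ₁ − τ₂)].
At t = 58.16: e^(−t/τ₁) = 0.181911, e^(−t/τ₂) = 0.136484.
C₂ = 2.267·[1 − (34.1267·0.181911 − 29.2035·0.136484)/(4.92322)] = 2.267·0.548629 = 1.24374 mg/L.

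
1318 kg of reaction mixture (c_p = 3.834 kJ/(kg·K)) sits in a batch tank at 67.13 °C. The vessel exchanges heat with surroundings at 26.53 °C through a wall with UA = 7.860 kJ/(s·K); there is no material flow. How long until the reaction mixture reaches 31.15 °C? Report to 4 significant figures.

1397 s

Lumped-capacitance energy balance: M c_p dT/dt = UA(T_amb − T).
τ = M c_p/UA = 642.902 s; T_ss = T_amb = 26.5300 °C.
T(t) = T_ss + (T₀ − T_ss)e^(−t/τ); set T = 31.15:
t = −τ ln[(T − T_ss)/(T₀ − T_ss)] = −642.902 · ln(0.113793) = 1397.27 s.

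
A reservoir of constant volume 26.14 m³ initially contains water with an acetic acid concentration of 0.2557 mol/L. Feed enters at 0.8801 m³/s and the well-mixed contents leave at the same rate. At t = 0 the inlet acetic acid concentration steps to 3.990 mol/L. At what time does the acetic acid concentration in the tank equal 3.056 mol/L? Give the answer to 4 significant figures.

Transient balance on the dissolved component: V dC/dt = Q(C_in − C), so τ = V/Q = 29.7012 s.
C(t) = C_in + (C₀ − C_in) e^(−t/τ). Set C = 3.056 and solve for t:
e^(−t/τ) = (C − C_in)/(C₀ − C_in) = (3.056 − 3.990)/(0.2557 − 3.990) = 0.250114
t = −τ ln(…) = 29.7012 × 1.38584 = 41.1610 s.

41.16 s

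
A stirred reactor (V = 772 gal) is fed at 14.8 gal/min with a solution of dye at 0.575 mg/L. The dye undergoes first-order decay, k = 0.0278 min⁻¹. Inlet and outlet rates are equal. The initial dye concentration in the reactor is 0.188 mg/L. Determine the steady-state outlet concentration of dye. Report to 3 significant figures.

Species balance: V dC/dt = Q C_in − Q C − k V C.
At steady state: 0 = Q C_in − (Q + kV) C_ss, so C_ss = Q C_in/(Q + kV).
C_ss = 14.8·0.575/(14.8 + 0.0278·772) = 8.5100/36.262 = 0.23468 mg/L.

0.235 mg/L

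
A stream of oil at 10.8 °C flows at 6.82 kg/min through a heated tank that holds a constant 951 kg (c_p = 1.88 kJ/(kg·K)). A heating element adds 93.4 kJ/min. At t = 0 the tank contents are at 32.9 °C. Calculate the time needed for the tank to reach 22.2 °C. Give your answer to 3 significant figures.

179 min

First-law balance (no shaft work): M c_p dT/dt = ṁ c_p (T_in − T) + 93.4.
τ = M/ṁ = 139.44 min; T_ss = T_in + Q̇/(ṁ c_p) = 18.085 °C.
T(t) = T_ss + (T₀ − T_ss) e^(−t/τ). Set T = 22.2:
e^(−t/τ) = (22.2 − 18.085)/(32.9 − 18.085) = 0.27778
t = −139.44 · ln(0.27778) = 178.62 min.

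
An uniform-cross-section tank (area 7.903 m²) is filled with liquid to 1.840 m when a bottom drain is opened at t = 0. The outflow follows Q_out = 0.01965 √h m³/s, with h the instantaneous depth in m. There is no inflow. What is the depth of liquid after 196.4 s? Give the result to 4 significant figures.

1.237 m

With no inflow, A dh/dt = −0.01965 √h.
Separate and integrate: 2(√h − √h₀) = −(0.01965/A) t.
√h = √1.840 − 0.01965·196.4/(2·7.903) = 1.35647 − 0.244164 = 1.11230.
h = 1.11230² = 1.23722 m.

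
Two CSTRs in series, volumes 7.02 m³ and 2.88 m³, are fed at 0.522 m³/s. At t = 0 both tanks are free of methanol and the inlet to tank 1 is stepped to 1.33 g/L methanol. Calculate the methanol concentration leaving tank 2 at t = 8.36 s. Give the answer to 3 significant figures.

Each tank obeys Vᵢ dCᵢ/dt = Q(Cᵢ₋₁ − Cᵢ), so τᵢ = Vᵢ/Q.
τ₁ = 7.02/0.522 = 13.448 s; τ₂ = 2.88/0.522 = 5.5172 s.
Solving the cascade with C₁(0)=C₂(0)=0 gives C₂(t) = C_in[1 − (τ₁ e^(−t/τ₁) − τ₂ e^(−t/τ₂))/(τ₁ − τ₂)].
At t = 8.36: e^(−t/τ₁) = 0.53706, e^(−t/τ₂) = 0.21975.
C₂ = 1.33·[1 − (13.448·0.53706 − 5.5172·0.21975)/(7.9310)] = 1.33·0.24220 = 0.32213 g/L.

0.322 g/L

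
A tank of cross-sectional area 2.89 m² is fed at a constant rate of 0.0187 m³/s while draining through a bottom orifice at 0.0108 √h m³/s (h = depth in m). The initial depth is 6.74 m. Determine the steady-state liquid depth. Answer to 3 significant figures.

3.00 m

A dh/dt = Q_in − 0.0108 √h. Steady state requires inflow = outflow:
Q_in = 0.0108 √h_ss ⇒ √h_ss = 0.0187/0.0108 = 1.7315.
h_ss = 1.7315² = 2.9980 m. (Since h₀ = 6.74 m > h_ss, the level will fall toward this value.)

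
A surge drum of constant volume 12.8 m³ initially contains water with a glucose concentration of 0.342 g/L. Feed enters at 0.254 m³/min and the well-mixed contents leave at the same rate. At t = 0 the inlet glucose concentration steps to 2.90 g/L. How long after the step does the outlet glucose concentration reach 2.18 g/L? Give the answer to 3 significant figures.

Species balance: V dC/dt = Q(C_in − C) ⇒ τ = V/Q = 50.394 min.
C(t) = C_in + (C₀ − C_in) e^(−t/τ). Set C = 2.18 and solve for t:
e^(−t/τ) = (C − C_in)/(C₀ − C_in) = (2.18 − 2.90)/(0.342 − 2.90) = 0.28147
t = −τ ln(…) = 50.394 × 1.2677 = 63.886 min.

63.9 min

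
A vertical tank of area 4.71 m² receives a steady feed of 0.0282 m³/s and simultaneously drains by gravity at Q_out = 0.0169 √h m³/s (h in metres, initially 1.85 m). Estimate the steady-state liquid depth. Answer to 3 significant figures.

Level balance: A dh/dt = 0.0282 − 0.0169 √h. Setting dh/dt = 0:
Q_in = 0.0169 √h_ss ⇒ √h_ss = 0.0282/0.0169 = 1.6686.
h_ss = 1.6686² = 2.7844 m. (Since h₀ = 1.85 m < h_ss, the level will rise toward this value.)

2.78 m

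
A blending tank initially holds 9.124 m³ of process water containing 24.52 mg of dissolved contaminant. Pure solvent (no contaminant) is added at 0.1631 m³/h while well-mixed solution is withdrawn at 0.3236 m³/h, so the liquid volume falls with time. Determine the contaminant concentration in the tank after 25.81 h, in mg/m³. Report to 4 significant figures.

Let m(t) be the amount of contaminant. Volume: V(t) = V₀ + (Q_in − Q_out) t = 9.124 − 0.160500 t; V(25.81) = 4.98150 m³.
Solute balance: dm/dt = 0 − Q_out C = −Q_out m/V(t).
Separate: dm/m = −Q_out dt/V(t) ⇒ ln(m/m₀) = −(Q_out/(Q_in−Q_out)) ln(V/V₀).
m = m₀ (V₀/V)^(Q_out/(Q_in−Q_out)) = 24.52 × (9.124/4.98150)^(-2.01620) = 7.23789 mg.
C = m/V = 7.23789/4.98150 = 1.45295 mg/m³.

1.453 mg/m³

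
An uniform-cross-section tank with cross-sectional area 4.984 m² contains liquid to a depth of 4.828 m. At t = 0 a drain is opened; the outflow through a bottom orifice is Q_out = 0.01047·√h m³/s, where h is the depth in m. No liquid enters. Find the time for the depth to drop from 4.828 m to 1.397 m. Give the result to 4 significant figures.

966.6 s

Mass balance (ρ constant): A dh/dt = −0.01047 √h.
This is separable: 2 d(√h)/dt = −0.01047/A, so √h = √h₀ − (0.01047/(2A)) t.
t = 2A(√h₀ − √h)/0.01047 = 2·4.984·(√4.828 − √1.397)/0.01047
  = 9.96800 × (2.19727 − 1.18195) / 0.01047 = 966.642 s.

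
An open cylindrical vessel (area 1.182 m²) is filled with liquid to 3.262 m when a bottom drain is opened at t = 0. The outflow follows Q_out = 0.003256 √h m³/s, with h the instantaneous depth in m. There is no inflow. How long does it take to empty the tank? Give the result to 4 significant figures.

1311 s

A dh/dt = −Q_out = −0.003256 √h.
This is separable: 2 d(√h)/dt = −0.003256/A, so √h = √h₀ − (0.003256/(2A)) t.
Set h = 0: 2√h₀ = (0.003256/A) t_empty ⇒ t_empty = 2A√h₀/0.003256.
t_empty = 2·1.182·√3.262/0.003256 = 2.36400·1.80610/0.003256 = 1311.31 s.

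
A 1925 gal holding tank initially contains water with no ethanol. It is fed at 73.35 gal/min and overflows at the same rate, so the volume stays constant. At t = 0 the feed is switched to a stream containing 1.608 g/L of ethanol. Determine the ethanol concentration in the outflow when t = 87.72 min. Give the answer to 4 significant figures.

1.551 g/L

Transient balance on the dissolved component: V dC/dt = Q(C_in − C).
Time constant τ = V/Q = 1925/73.35 = 26.2440 min.
Integrating: C(t) = C_in + (C₀ − C_in) e^(−t/τ).
C(87.72) = 1.608 + (0 − 1.608)·e^(−87.72/26.2440) = 1.608 + (-1.60800)·0.0353494 = 1.55116 g/L.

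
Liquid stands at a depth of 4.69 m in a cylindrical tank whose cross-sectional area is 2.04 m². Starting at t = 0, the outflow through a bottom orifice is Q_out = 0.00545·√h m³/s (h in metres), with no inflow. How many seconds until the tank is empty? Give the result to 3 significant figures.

With no inflow, A dh/dt = −0.00545 √h.
∫ h^(−1/2) dh = −(0.00545/A) ∫ dt, giving 2√h = 2√h₀ − (0.00545/A) t.
Tank is empty when √h = 0: t_empty = 2A√h₀/0.00545.
t_empty = 2·2.04·√4.69/0.00545 = 4.0800·2.1656/0.00545 = 1621.3 s.

1620 s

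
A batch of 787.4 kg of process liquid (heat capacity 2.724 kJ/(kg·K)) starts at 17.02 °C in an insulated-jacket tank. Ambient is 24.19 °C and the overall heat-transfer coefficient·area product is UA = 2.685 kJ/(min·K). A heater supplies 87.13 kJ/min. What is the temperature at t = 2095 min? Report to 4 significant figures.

Lumped-capacitance energy balance: M c_p dT/dt = UA(T_amb − T) + Q̇.
dT/dt = (T_ss − T)/τ with T_ss = T_amb + Q̇/UA = 24.19 + 87.13/2.685 = 56.6407 °C, τ = M c_p/UA = 787.4·2.724/2.685 = 798.837 min.
T approaches T_ss exponentially: T(t) = T_ss + (T₀ − T_ss) e^(−t/τ).
T(2095) = 56.6407 + (-39.6207)·0.0726166 = 53.7635 °C.

53.76 °C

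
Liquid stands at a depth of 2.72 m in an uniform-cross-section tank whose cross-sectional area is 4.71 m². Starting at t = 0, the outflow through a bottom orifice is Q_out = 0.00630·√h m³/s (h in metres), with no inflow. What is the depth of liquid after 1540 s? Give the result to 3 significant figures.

0.384 m

Mass balance (ρ constant): A dh/dt = −0.00630 √h.
This is separable: 2 d(√h)/dt = −0.00630/A, so √h = √h₀ − (0.00630/(2A)) t.
√h = √2.72 − 0.00630·1540/(2·4.71) = 1.6492 − 1.0299 = 0.61931.
h = 0.61931² = 0.38354 m.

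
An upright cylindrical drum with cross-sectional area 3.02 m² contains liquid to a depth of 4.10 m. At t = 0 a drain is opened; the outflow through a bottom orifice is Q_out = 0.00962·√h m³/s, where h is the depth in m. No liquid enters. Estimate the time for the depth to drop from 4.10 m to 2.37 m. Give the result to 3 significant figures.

Unsteady balance on liquid volume: A dh/dt = −0.00962 √h.
∫ h^(−1/2) dh = −(0.00962/A) ∫ dt, giving 2√h = 2√h₀ − (0.00962/A) t.
t = 2A(√h₀ − √h)/0.00962 = 2·3.02·(√4.10 − √2.37)/0.00962
  = 6.0400 × (2.0248 − 1.5395) / 0.00962 = 304.74 s.

305 s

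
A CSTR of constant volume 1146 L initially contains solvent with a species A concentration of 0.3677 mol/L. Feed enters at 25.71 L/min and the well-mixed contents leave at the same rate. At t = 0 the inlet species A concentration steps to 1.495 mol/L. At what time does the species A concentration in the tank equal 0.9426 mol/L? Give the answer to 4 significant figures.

Species balance: V dC/dt = Q(C_in − C) ⇒ τ = V/Q = 44.5741 min.
C(t) = C_in + (C₀ − C_in) e^(−t/τ). Set C = 0.9426 and solve for t:
e^(−t/τ) = (C − C_in)/(C₀ − C_in) = (0.9426 − 1.495)/(0.3677 − 1.495) = 0.490020
t = −τ ln(…) = 44.5741 × 0.713308 = 31.7951 min.

31.80 min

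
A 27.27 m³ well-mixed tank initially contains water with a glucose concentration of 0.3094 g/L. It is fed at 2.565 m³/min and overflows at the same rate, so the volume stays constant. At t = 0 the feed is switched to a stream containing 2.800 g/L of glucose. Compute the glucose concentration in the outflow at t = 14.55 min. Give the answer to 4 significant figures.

2.166 g/L

Transient balance on the dissolved component: V dC/dt = Q(C_in − C).
So dC/dt = (C_in − C)/τ with τ = V/Q = 27.27/2.565 = 10.6316 min.
Integrating: C(t) = C_in + (C₀ − C_in) e^(−t/τ).
C(14.55) = 2.800 + (0.3094 − 2.800)·e^(−14.55/10.6316) = 2.800 + (-2.49060)·0.254472 = 2.16621 g/L.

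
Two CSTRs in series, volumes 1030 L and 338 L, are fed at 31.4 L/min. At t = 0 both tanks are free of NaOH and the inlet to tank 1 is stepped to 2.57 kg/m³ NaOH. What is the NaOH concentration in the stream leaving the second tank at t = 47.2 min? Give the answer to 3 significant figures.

1.68 kg/m³

Species balance on tank i: dCᵢ/dt = (Cᵢ₋₁ − Cᵢ)/τᵢ with τᵢ = Vᵢ/Q.
τ₁ = 1030/31.4 = 32.803 min; τ₂ = 338/31.4 = 10.764 min.
Solving the cascade with C₁(0)=C₂(0)=0 gives C₂(t) = C_in[1 − (τ₁ e^(−t/τ₁) − τ₂ e^(−t/τ₂))/(τ₁ − τ₂)].
At t = 47.2: e^(−t/τ₁) = 0.23719, e^(−t/τ₂) = 0.012465.
C₂ = 2.57·[1 − (32.803·0.23719 − 10.764·0.012465)/(22.038)] = 2.57·0.65305 = 1.6783 kg/m³.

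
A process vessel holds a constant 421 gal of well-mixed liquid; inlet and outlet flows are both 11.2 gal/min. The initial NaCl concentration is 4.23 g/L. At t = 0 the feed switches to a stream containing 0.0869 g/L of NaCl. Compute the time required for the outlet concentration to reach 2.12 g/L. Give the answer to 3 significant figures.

26.8 min

Species balance on the tank: V dC/dt = Q(C_in − C), so τ = V/Q = 37.589 min.
C(t) = C_in + (C₀ − C_in) e^(−t/τ). Set C = 2.12 and solve for t:
e^(−t/τ) = (C − C_in)/(C₀ − C_in) = (2.12 − 0.0869)/(4.23 − 0.0869) = 0.49072
t = −τ ln(…) = 37.589 × 0.71188 = 26.759 min.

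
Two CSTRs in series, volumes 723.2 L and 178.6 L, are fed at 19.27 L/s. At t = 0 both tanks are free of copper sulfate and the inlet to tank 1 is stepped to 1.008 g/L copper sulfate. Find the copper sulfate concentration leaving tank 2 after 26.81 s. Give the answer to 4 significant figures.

0.3711 g/L

Each tank obeys Vᵢ dCᵢ/dt = Q(Cᵢ₋₁ − Cᵢ), so τᵢ = Vᵢ/Q.
τ₁ = 723.2/19.27 = 37.5298 s; τ₂ = 178.6/19.27 = 9.26829 s.
Solving the cascade with C₁(0)=C₂(0)=0 gives C₂(t) = C_in[1 − (τ₁ e^(−t/τ₁) − τ₂ e^(−t/τ₂))/(τ₁ − τ₂)].
At t = 26.81: e^(−t/τ₁) = 0.489503, e^(−t/τ₂) = 0.0554287.
C₂ = 1.008·[1 − (37.5298·0.489503 − 9.26829·0.0554287)/(28.2615)] = 1.008·0.368144 = 0.371089 g/L.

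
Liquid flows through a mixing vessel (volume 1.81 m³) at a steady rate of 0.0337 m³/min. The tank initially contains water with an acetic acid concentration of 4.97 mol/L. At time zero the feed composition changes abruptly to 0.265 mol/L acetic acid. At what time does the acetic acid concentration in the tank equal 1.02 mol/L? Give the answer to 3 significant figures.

Species balance: V dC/dt = Q(C_in − C) ⇒ τ = V/Q = 53.709 min.
C(t) = C_in + (C₀ − C_in) e^(−t/τ). Set C = 1.02 and solve for t:
e^(−t/τ) = (C − C_in)/(C₀ − C_in) = (1.02 − 0.265)/(4.97 − 0.265) = 0.16047
t = −τ ln(…) = 53.709 × 1.8297 = 98.270 min.

98.3 min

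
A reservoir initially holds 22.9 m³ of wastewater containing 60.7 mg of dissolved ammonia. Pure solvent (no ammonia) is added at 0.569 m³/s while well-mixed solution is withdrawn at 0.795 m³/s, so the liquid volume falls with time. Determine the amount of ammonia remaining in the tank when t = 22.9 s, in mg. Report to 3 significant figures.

Total volume: dV/dt = Q_in − Q_out = -0.22600 m³/s, so V(t) = 22.9 − 0.22600 t and V(22.9) = 17.725 m³.
Species balance (pure solvent in): dm/dt = −Q_out · m/V(t).
Separate: dm/m = −Q_out dt/V(t) ⇒ ln(m/m₀) = −(Q_out/(Q_in−Q_out)) ln(V/V₀).
m = m₀ (V₀/V)^(Q_out/(Q_in−Q_out)) = 60.7 × (22.9/17.725)^(-3.5177) = 24.650 mg.

24.6 mg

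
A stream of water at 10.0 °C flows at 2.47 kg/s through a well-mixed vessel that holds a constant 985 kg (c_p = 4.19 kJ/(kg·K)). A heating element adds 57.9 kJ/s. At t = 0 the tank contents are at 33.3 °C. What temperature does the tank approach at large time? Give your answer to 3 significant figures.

15.6 °C

Energy balance: M c_p dT/dt = ṁ c_p (T_in − T) + 57.9.
At steady state dT/dt = 0 ⇒ T_ss = T_in + Q̇/(ṁ c_p) = 10.0 + 57.9/(2.47·4.19) = 15.595 °C.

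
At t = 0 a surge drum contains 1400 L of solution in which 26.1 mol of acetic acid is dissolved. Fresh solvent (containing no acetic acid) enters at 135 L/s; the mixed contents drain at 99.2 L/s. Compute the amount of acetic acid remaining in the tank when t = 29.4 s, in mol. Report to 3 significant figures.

Let m(t) be the amount of acetic acid. Volume: V(t) = V₀ + (Q_in − Q_out) t = 1400 + 35.800 t; V(29.4) = 2452.5 L.
Solute balance: dm/dt = 0 − Q_out C = −Q_out m/V(t).
Separate: dm/m = −Q_out dt/V(t) ⇒ ln(m/m₀) = −(Q_out/(Q_in−Q_out)) ln(V/V₀).
m = m₀ (V₀/V)^(Q_out/(Q_in−Q_out)) = 26.1 × (1400/2452.5)^(2.7709) = 5.5202 mol.

5.52 mol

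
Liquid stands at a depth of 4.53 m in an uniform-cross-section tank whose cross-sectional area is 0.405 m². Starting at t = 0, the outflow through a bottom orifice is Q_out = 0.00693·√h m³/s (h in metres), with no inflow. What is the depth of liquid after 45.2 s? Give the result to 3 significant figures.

A dh/dt = −Q_out = −0.00693 √h.
∫ h^(−1/2) dh = −(0.00693/A) ∫ dt, giving 2√h = 2√h₀ − (0.00693/A) t.
√h = √4.53 − 0.00693·45.2/(2·0.405) = 2.1284 − 0.38671 = 1.7417.
h = 1.7417² = 3.0334 m.

3.03 m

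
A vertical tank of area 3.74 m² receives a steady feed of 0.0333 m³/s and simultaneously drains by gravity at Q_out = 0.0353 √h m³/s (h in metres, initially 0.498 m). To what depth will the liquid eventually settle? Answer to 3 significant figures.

A dh/dt = Q_in − 0.0353 √h. Steady state requires inflow = outflow:
Q_in = 0.0353 √h_ss ⇒ √h_ss = 0.0333/0.0353 = 0.94334.
h_ss = 0.94334² = 0.88990 m. (Since h₀ = 0.498 m < h_ss, the level will rise toward this value.)

0.890 m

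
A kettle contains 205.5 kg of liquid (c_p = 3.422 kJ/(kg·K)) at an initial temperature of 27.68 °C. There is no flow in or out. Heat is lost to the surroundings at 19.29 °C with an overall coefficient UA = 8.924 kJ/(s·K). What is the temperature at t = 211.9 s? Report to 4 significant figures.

19.86 °C

Energy balance: M c_p dT/dt = −UA(T − T_amb).
dT/dt = (T_ss − T)/τ with T_ss = T_amb = 19.2900 °C, τ = M c_p/UA = 205.5·3.422/8.924 = 78.8011 s.
Solution: T(t) = T_ss + (T₀ − T_ss) e^(−t/τ).
T(211.9) = 19.2900 + (8.39000)·0.0679455 = 19.8601 °C.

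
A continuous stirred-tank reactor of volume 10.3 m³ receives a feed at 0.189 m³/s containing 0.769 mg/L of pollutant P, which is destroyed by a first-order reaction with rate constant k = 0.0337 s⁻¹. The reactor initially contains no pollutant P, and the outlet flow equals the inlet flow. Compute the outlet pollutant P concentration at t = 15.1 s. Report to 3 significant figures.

0.148 mg/L

Species balance: V dC/dt = Q C_in − Q C − k V C.
This is linear with rate a = Q/V + k = 0.052050 s⁻¹.
C_ss = Q C_in/(Q + kV) = 0.27110 mg/L; C(t) = C_ss + (C₀ − C_ss) e^(−a t).
C(15.1) = 0.27110 + (-0.27110)·e^(−0.052050·15.1) = 0.27110 + (-0.27110)·0.45569 = 0.14756 mg/L.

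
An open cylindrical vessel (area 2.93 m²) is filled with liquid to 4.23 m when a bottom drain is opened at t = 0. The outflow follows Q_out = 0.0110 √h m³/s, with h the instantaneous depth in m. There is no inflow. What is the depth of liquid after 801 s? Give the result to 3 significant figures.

0.306 m

A dh/dt = −Q_out = −0.0110 √h.
∫ h^(−1/2) dh = −(0.0110/A) ∫ dt, giving 2√h = 2√h₀ − (0.0110/A) t.
√h = √4.23 − 0.0110·801/(2·2.93) = 2.0567 − 1.5036 = 0.55311.
h = 0.55311² = 0.30593 m.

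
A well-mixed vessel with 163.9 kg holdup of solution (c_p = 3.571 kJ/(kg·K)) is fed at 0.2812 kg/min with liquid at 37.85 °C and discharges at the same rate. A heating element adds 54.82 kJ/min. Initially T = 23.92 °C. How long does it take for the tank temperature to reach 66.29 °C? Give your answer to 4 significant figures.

Heat balance on the well-mixed liquid: M c_p dT/dt = ṁ c_p (T_in − T) + 54.82.
τ = M/ṁ = 582.859 min; T_ss = T_in + Q̇/(ṁ c_p) = 92.4426 °C.
T(t) = T_ss + (T₀ − T_ss) e^(−t/τ). Set T = 66.29:
e^(−t/τ) = (66.29 − 92.4426)/(23.92 − 92.4426) = 0.381664
t = −582.859 · ln(0.381664) = 561.419 min.

561.4 min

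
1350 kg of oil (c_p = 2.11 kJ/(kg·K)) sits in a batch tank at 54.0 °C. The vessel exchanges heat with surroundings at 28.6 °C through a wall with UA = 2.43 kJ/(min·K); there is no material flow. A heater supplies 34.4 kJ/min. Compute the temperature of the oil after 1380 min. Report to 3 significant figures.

M c_p dT/dt = −UA(T − T_amb) + Q̇.
dT/dt = (T_ss − T)/τ with T_ss = T_amb + Q̇/UA = 28.6 + 34.4/2.43 = 42.756 °C, τ = M c_p/UA = 1350·2.11/2.43 = 1172.2 min.
This is linear first-order; T(t) = T_ss + (T₀ − T_ss) e^(−t/τ).
T(1380) = 42.756 + (11.244)·0.30812 = 46.221 °C.

46.2 °C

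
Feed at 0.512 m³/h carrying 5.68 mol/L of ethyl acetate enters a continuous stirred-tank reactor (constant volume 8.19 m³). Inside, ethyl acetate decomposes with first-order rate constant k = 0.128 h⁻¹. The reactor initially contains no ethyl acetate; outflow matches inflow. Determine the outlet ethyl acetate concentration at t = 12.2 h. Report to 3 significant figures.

1.68 mol/L

Species balance: V dC/dt = Q C_in − Q C − k V C.
dC/dt = (Q/V) C_in − (Q/V + k) C; effective rate a = Q/V + k = 0.062515 + 0.128 = 0.19052 h⁻¹.
C_ss = Q C_in/(Q + kV) = 1.8638 mol/L; C(t) = C_ss + (C₀ − C_ss) e^(−a t).
C(12.2) = 1.8638 + (-1.8638)·e^(−0.19052·12.2) = 1.8638 + (-1.8638)·0.097853 = 1.6814 mol/L.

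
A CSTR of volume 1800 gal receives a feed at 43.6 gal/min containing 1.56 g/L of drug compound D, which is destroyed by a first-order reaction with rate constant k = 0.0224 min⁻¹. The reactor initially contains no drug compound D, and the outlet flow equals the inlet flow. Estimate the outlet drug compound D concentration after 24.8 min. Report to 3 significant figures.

0.555 g/L

V dC/dt = Q(C_in − C) − k V C.
This is linear with rate a = Q/V + k = 0.046622 min⁻¹.
C_ss = Q C_in/(Q + kV) = 0.81049 g/L; C(t) = C_ss + (C₀ − C_ss) e^(−a t).
C(24.8) = 0.81049 + (-0.81049)·e^(−0.046622·24.8) = 0.81049 + (-0.81049)·0.31467 = 0.55545 g/L.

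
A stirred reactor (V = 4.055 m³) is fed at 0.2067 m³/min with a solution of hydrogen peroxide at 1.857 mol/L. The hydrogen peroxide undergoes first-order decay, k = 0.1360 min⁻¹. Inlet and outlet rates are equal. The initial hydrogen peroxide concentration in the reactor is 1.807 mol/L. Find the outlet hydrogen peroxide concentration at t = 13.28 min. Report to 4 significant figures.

0.6149 mol/L

Species balance: V dC/dt = Q C_in − Q C − k V C.
This is linear with rate a = Q/V + k = 0.186974 min⁻¹.
C_ss = Q C_in/(Q + kV) = 0.506268 mol/L; C(t) = C_ss + (C₀ − C_ss) e^(−a t).
C(13.28) = 0.506268 + (1.30073)·e^(−0.186974·13.28) = 0.506268 + (1.30073)·0.0834910 = 0.614867 mol/L.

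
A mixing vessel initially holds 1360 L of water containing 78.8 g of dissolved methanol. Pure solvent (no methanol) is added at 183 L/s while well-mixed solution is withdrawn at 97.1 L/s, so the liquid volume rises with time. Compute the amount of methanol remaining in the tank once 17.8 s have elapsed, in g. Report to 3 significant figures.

33.6 g

Total volume: dV/dt = Q_in − Q_out = 85.900 L/s, so V(t) = 1360 + 85.900 t and V(17.8) = 2889.0 L.
Species balance (pure solvent in): dm/dt = −Q_out · m/V(t).
Separate: dm/m = −Q_out dt/V(t) ⇒ ln(m/m₀) = −(Q_out/(Q_in−Q_out)) ln(V/V₀).
m = m₀ (V₀/V)^(Q_out/(Q_in−Q_out)) = 78.8 × (1360/2889.0)^(1.1304) = 33.624 g.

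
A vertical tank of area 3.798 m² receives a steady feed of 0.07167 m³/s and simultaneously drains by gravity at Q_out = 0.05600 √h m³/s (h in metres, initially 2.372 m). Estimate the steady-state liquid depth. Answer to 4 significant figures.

1.638 m

A dh/dt = Q_in − 0.05600 √h. Steady state requires inflow = outflow:
Q_in = 0.05600 √h_ss ⇒ √h_ss = 0.07167/0.05600 = 1.27982.
h_ss = 1.27982² = 1.63794 m. (Since h₀ = 2.372 m > h_ss, the level will fall toward this value.)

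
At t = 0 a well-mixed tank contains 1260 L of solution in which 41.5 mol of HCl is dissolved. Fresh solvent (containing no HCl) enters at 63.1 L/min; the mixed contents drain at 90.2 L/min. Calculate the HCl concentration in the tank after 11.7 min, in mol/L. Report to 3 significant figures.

0.0168 mol/L

Let m(t) be the amount of HCl. Volume: V(t) = V₀ + (Q_in − Q_out) t = 1260 − 27.100 t; V(11.7) = 942.93 L.
Species balance (pure solvent in): dm/dt = −Q_out · m/V(t).
dm/m = −Q_out dt/(V₀ − 27.100 t); integrating gives ln(m/m₀) = −(Q_out/(Q_in−Q_out)) ln(V/V₀).
m = m₀ (V₀/V)^(Q_out/(Q_in−Q_out)) = 41.5 × (1260/942.93)^(-3.3284) = 15.814 mol.
C = m/V = 15.814/942.93 = 0.016771 mol/L.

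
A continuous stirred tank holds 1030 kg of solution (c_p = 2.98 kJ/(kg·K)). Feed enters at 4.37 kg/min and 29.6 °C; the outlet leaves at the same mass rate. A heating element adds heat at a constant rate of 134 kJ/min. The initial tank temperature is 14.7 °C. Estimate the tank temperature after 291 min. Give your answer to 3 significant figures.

M c_p dT/dt = ṁ c_p (T_in − T) + Q̇.
τ = M/ṁ = 235.70 min; T_ss = T_in + Q̇/(ṁ c_p) = 29.6 + 134/(4.37·2.98) = 39.890 °C.
Integrating: T(t) = T_ss + (T₀ − T_ss) e^(−t/τ).
T(291) = 39.890 + (-25.190)·e^(−291/235.70) = 39.890 + (-25.190)·0.29094 = 32.561 °C.

32.6 °C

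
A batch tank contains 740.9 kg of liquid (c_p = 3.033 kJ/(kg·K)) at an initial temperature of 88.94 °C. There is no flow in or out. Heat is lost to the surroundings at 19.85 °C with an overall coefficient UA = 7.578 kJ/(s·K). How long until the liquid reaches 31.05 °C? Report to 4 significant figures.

539.5 s

M c_p dT/dt = −UA(T − T_amb).
τ = M c_p/UA = 296.536 s; T_ss = T_amb = 19.8500 °C.
T(t) = T_ss + (T₀ − T_ss)e^(−t/τ); set T = 31.05:
t = −τ ln[(T − T_ss)/(T₀ − T_ss)] = −296.536 · ln(0.162107) = 539.546 s.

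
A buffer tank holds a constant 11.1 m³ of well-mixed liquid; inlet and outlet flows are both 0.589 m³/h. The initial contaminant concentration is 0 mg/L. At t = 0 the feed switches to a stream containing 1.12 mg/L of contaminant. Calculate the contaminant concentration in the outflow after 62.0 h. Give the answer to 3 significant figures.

Mass balance on the solute (V constant): V dC/dt = Q(C_in − C).
Rewrite as dC/dt + C/τ = C_in/τ, τ = V/Q = 18.846 h.
Solution: C(t) = C_in + (C₀ − C_in) e^(−t/τ).
C(62.0) = 1.12 + (0 − 1.12)·e^(−62.0/18.846) = 1.12 + (-1.1200)·0.037257 = 1.0783 mg/L.

1.08 mg/L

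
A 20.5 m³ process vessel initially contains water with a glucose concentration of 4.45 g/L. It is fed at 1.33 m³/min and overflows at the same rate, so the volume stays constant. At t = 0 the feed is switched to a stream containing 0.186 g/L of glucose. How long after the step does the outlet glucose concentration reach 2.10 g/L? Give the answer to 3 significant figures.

12.3 min

Unsteady species balance (constant V, well mixed): V dC/dt = Q(C_in − C), so τ = V/Q = 15.414 min.
C(t) = C_in + (C₀ − C_in) e^(−t/τ). Set C = 2.10 and solve for t:
e^(−t/τ) = (C − C_in)/(C₀ − C_in) = (2.10 − 0.186)/(4.45 − 0.186) = 0.44887
t = −τ ln(…) = 15.414 × 0.80101 = 12.346 min.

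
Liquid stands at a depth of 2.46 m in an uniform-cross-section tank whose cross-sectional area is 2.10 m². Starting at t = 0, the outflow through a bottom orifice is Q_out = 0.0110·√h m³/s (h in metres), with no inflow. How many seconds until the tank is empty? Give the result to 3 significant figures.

599 s

Unsteady balance on liquid volume: A dh/dt = −0.0110 √h.
This is separable: 2 d(√h)/dt = −0.0110/A, so √h = √h₀ − (0.0110/(2A)) t.
Tank is empty when √h = 0: t_empty = 2A√h₀/0.0110.
t_empty = 2·2.10·√2.46/0.0110 = 4.2000·1.5684/0.0110 = 598.86 s.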